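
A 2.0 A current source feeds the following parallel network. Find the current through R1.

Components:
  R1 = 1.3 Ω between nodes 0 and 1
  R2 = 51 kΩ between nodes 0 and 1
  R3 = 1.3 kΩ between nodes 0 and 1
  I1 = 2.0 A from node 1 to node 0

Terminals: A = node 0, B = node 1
All resistors sit directly between nodes 0 and 1, so they are in parallel and share one voltage V; the full source current 2 A splits among them.
1/R_par = 1/1.3 + 1/51000 + 1/1300 = 0.77 S  =>  R_par = 1.299 Ω
V = I × R_par = 2 × 1.299 = 2.597 V
I_R1 = V/R1 = 2.597/1.3 = 1.998 A

Final answer: 1.998 A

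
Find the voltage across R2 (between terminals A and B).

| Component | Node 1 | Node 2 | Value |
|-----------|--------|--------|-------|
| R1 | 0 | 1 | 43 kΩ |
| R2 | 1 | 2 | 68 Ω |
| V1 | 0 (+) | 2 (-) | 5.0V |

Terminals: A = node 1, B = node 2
R1 and R2 are in series across V1 (node 0 → node 1 → node 2), and the output A–B is taken across R2, so this is a voltage divider.
Series current: I = V1/(R1 + R2) = 5/(43000 + 68) = 5/43070 = 0.0001161 A
V_R2 = I × R2 = V1 × R2/(R1 + R2) = 5 × 68/43070 = 0.007894 V

Final answer: 0.007894 V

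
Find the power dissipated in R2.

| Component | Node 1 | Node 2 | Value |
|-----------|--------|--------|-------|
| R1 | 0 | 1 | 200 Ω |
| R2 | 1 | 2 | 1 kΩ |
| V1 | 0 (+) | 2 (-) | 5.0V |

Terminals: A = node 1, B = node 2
Nodal analysis, taking node 2 as the 0 V reference.
Source V1 fixes V_0 = 5 V.
KCL at each unknown node (sum of currents leaving = 0; resistances in Ω):
  Node 1: (V_1 - 5)/200 + (V_1 - 0)/1000 = 0
Collecting terms: 0.006 × V_1 = 0.025  =>  V_1 = 4.167 V
I_R2 = (V_1 - V_2)/R2 = (4.167 - 0)/1000 = 0.004167 A
P_R2 = I_R2² × R2 = (0.004167)² × 1000 = 0.01736 W

Final answer: 0.01736 W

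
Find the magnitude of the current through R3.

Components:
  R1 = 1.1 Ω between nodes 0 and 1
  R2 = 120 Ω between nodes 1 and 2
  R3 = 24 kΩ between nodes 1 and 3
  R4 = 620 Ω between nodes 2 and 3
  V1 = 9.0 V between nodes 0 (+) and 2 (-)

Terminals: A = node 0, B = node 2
Nodal analysis, taking node 2 as the 0 V reference.
Source V1 fixes V_0 = 9 V.
KCL at each unknown node (sum of currents leaving = 0; resistances in Ω):
  Node 1: (V_1 - 9)/1.1 + (V_1 - 0)/120 + (V_1 - V_3)/24000 = 0
  Node 3: (V_3 - V_1)/24000 + (V_3 - 0)/620 = 0
Collecting terms (coefficients in siemens):
  0.9175·V_1 - 0.00004167·V_3 = 8.182
  0.001655·V_3 - 0.00004167·V_1 = 0
Determinant D = (0.9175)(0.001655) - (-0.00004167)(-0.00004167) = 0.001518
V_1 = [(8.182)(0.001655) - (-0.00004167)(0)]/D = 8.918 V
V_3 = [(0.9175)(0) - (8.182)(-0.00004167)]/D = 0.2246 V
I_R3 = (V_1 - V_3)/R3 = (8.918 - 0.2246)/24000 = 0.0003622 A
|I_R3| = 0.0003622 A

Final answer: |I_R3| = 0.0003622 A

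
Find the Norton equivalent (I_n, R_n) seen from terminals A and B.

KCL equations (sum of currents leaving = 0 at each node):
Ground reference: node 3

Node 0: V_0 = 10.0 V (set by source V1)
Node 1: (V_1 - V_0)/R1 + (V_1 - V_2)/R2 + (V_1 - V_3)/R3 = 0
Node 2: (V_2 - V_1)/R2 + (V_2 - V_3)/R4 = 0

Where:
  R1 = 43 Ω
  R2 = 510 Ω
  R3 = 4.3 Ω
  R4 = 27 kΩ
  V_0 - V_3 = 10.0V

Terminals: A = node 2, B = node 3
Find the Thévenin equivalent first; then I_n = V_th/R_th and R_n = R_th.
Step 1 — V_th is the open-circuit voltage V_A - V_B (nothing connected across the terminals).
Nodal analysis, taking node 3 as the 0 V reference.
Source V1 fixes V_0 = 10 V.
KCL at each unknown node (sum of currents leaving = 0; resistances in Ω):
  Node 1: (V_1 - 10)/43 + (V_1 - V_2)/510 + (V_1 - 0)/4.3 = 0
  Node 2: (V_2 - V_1)/510 + (V_2 - 0)/27000 = 0
Collecting terms (coefficients in siemens):
  0.2578·V_1 - 0.001961·V_2 = 0.2326
  0.001998·V_2 - 0.001961·V_1 = 0
Determinant D = (0.2578)(0.001998) - (-0.001961)(-0.001961) = 0.0005111
V_1 = [(0.2326)(0.001998) - (-0.001961)(0)]/D = 0.909 V
V_2 = [(0.2578)(0) - (0.2326)(-0.001961)]/D = 0.8921 V
V_th = V_2 - V_3 = 0.8921 - 0 = 0.8921 V
Step 2 — R_th: zero the source — replace V1 by a short circuit (node 3 merges into node 0) — and find the resistance seen between A (node 2) and B (node 0).
Reduce the network between node 2 (A) and node 0 (B) by series/parallel combination:
  Rp1 = R1 ‖ R3 (parallel, both between nodes 0 and 1) = 1/(1/43 + 1/4.3) = 3.909 Ω
  Rs1 = R2 + Rp1 (series, joined only at node 1) = 510 + 3.909 = 513.9 Ω
  Rp2 = R4 ‖ Rs1 (parallel, both between nodes 0 and 2) = 1/(1/27000 + 1/513.9) = 504.3 Ω
R_th = 504.3 Ω
I_n = V_th/R_th = 0.8921/504.3 = 0.001769 A, and R_n = R_th = 504.3 Ω

Final answer: I_n = 0.001769 A, R_n = 504.3 Ω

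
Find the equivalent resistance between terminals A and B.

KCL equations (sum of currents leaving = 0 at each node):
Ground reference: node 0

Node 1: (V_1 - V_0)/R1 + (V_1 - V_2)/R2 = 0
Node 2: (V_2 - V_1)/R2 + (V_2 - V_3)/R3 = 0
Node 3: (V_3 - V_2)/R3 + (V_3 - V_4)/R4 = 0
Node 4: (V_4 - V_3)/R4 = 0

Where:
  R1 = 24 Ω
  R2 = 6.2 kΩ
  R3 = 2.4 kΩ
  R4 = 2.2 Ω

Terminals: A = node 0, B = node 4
Reduce the network between node 0 (A) and node 4 (B) by series/parallel combination:
  Rs1 = R1 + R2 (series, joined only at node 1) = 24 + 6200 = 6224 Ω
  Rs2 = R3 + Rs1 (series, joined only at node 2) = 2400 + 6224 = 8624 Ω
  Rs3 = R4 + Rs2 (series, joined only at node 3) = 2.2 + 8624 = 8626 Ω
R_eq = 8.626 kΩ

Final answer: 8.626 kΩ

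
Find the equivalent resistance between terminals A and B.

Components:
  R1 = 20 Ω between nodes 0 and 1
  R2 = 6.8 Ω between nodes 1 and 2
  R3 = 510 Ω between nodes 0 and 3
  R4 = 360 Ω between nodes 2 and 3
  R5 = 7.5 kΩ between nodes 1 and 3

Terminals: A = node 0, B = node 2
The network is not a plain series/parallel combination. Inject a 1 A test current into terminal A (node 0) and return it from terminal B (node 2); then R_eq = V_A / (1 A).
Nodal analysis, taking node 2 as the 0 V reference.
Current source I_test pushes 1 A into node 0 and draws it out of node 2.
KCL at each unknown node (sum of currents leaving = 0; resistances in Ω):
  Node 0: (V_0 - V_1)/20 + (V_0 - V_3)/510 - 1 = 0
  Node 1: (V_1 - V_0)/20 + (V_1 - 0)/6.8 + (V_1 - V_3)/7500 = 0
  Node 3: (V_3 - V_0)/510 + (V_3 - V_1)/7500 + (V_3 - 0)/360 = 0
Collecting terms (coefficients in siemens):
  0.05196·V_0 - 0.05·V_1 - 0.001961·V_3 = 1
  0.1972·V_1 - 0.05·V_0 - 0.0001333·V_3 = 0
  0.004872·V_3 - 0.001961·V_0 - 0.0001333·V_1 = 0
Solving these 3 simultaneous equations (Gaussian elimination) gives:
  V_0 = 26 V, V_1 = 6.599 V, V_3 = 10.64 V
R_eq = V_0 / 1 A = 26 Ω

Final answer: 26 Ω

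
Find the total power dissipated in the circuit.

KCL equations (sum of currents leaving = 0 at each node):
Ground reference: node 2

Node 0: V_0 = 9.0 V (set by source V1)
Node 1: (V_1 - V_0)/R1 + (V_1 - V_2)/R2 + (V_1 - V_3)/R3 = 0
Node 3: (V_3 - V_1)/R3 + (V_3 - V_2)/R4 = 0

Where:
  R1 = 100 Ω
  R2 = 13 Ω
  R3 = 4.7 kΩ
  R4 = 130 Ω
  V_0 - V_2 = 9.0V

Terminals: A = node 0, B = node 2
Nodal analysis, taking node 2 as the 0 V reference.
Source V1 fixes V_0 = 9 V.
KCL at each unknown node (sum of currents leaving = 0; resistances in Ω):
  Node 1: (V_1 - 9)/100 + (V_1 - 0)/13 + (V_1 - V_3)/4700 = 0
  Node 3: (V_3 - V_1)/4700 + (V_3 - 0)/130 = 0
Collecting terms (coefficients in siemens):
  0.08714·V_1 - 0.0002128·V_3 = 0.09
  0.007905·V_3 - 0.0002128·V_1 = 0
Determinant D = (0.08714)(0.007905) - (-0.0002128)(-0.0002128) = 0.0006888
V_1 = [(0.09)(0.007905) - (-0.0002128)(0)]/D = 1.033 V
V_3 = [(0.08714)(0) - (0.09)(-0.0002128)]/D = 0.0278 V
Power in each resistor, P = (ΔV)²/R:
  P_R1 = (9 - 1.033)²/100 = 0.6347 W
  P_R2 = (1.033 - 0)²/13 = 0.08207 W
  P_R3 = (1.033 - 0.0278)²/4700 = 0.000215 W
  P_R4 = (0 - 0.0278)²/130 = 0.000005946 W
P_total = P_R1 + P_R2 + P_R3 + P_R4 = 0.717 W

Final answer: 0.717 W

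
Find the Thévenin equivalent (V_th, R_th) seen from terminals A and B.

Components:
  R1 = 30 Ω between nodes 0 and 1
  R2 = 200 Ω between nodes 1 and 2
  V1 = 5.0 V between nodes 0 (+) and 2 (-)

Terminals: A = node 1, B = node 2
Step 1 — V_th is the open-circuit voltage V_A - V_B (nothing connected across the terminals).
Nodal analysis, taking node 2 as the 0 V reference.
Source V1 fixes V_0 = 5 V.
KCL at each unknown node (sum of currents leaving = 0; resistances in Ω):
  Node 1: (V_1 - 5)/30 + (V_1 - 0)/200 = 0
Collecting terms: 0.03833 × V_1 = 0.1667  =>  V_1 = 4.348 V
V_th = V_1 - V_2 = 4.348 - 0 = 4.348 V
Step 2 — R_th: zero the source — replace V1 by a short circuit (node 2 merges into node 0) — and find the resistance seen between A (node 1) and B (node 0).
Reduce the network between node 1 (A) and node 0 (B) by series/parallel combination:
  Rp1 = R1 ‖ R2 (parallel, both between nodes 0 and 1) = 1/(1/30 + 1/200) = 26.09 Ω
R_th = 26.09 Ω

Final answer: V_th = 4.348 V, R_th = 26.09 Ω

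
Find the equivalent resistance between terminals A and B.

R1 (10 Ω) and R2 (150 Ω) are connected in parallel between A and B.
Reduce the network between node 0 (A) and node 1 (B) by series/parallel combination:
  Rp1 = R1 ‖ R2 (parallel, both between nodes 0 and 1) = 1/(1/10 + 1/150) = 9.375 Ω
R_eq = 9.375 Ω

Final answer: 9.375 Ω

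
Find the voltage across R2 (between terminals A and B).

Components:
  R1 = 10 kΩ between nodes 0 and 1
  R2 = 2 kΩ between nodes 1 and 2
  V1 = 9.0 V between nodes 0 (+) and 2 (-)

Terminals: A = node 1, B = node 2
R1 and R2 are in series across V1 (node 0 → node 1 → node 2), and the output A–B is taken across R2, so this is a voltage divider.
Series current: I = V1/(R1 + R2) = 9/(10000 + 2000) = 9/12000 = 0.00075 A
V_R2 = I × R2 = V1 × R2/(R1 + R2) = 9 × 2000/12000 = 1.5 V

Final answer: 1.5 V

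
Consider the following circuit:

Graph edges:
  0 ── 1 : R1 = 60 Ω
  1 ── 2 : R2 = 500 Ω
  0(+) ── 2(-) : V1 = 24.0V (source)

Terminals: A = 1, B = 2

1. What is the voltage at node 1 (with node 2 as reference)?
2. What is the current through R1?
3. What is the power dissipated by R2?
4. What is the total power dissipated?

Nodal analysis, taking node 2 as the 0 V reference.
Source V1 fixes V_0 = 24 V.
KCL at each unknown node (sum of currents leaving = 0; resistances in Ω):
  Node 1: (V_1 - 24)/60 + (V_1 - 0)/500 = 0
Collecting terms: 0.01867 × V_1 = 0.4  =>  V_1 = 21.43 V
Part 1:
  Read off the nodal solution: V_1 = 21.43 V
Part 2:
  I_R1 = (V_0 - V_1)/R1 = (24 - 21.43)/60 = 0.04286 A
  Magnitude: I_R1 = 0.04286 A
Part 3:
  I_R2 = (V_1 - V_2)/R2 = (21.43 - 0)/500 = 0.04286 A
  P_R2 = I_R2² × R2 = (0.04286)² × 500 = 0.9184 W
Part 4:
  Power in each resistor, P = (ΔV)²/R:
    P_R1 = (24 - 21.43)²/60 = 0.1102 W
    P_R2 = (21.43 - 0)²/500 = 0.9184 W
  P_total = P_R1 + P_R2 = 1.029 W

Final answers:
1. V_1 = 21.43 V
2. I_R1 = 0.04286 A
3. P_R2 = 0.9184 W
4. P_total = 1.029 W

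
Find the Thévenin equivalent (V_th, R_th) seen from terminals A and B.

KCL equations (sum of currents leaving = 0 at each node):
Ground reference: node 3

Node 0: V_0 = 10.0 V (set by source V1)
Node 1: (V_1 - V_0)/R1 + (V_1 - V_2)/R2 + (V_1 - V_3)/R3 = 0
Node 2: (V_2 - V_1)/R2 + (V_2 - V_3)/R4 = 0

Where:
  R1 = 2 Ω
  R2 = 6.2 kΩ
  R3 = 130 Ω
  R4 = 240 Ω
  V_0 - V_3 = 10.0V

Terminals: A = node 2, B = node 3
Step 1 — V_th is the open-circuit voltage V_A - V_B (nothing connected across the terminals).
Nodal analysis, taking node 3 as the 0 V reference.
Source V1 fixes V_0 = 10 V.
KCL at each unknown node (sum of currents leaving = 0; resistances in Ω):
  Node 1: (V_1 - 10)/2 + (V_1 - V_2)/6200 + (V_1 - 0)/130 = 0
  Node 2: (V_2 - V_1)/6200 + (V_2 - 0)/240 = 0
Collecting terms (coefficients in siemens):
  0.5079·V_1 - 0.0001613·V_2 = 5
  0.004328·V_2 - 0.0001613·V_1 = 0
Determinant D = (0.5079)(0.004328) - (-0.0001613)(-0.0001613) = 0.002198
V_1 = [(5)(0.004328) - (-0.0001613)(0)]/D = 9.845 V
V_2 = [(0.5079)(0) - (5)(-0.0001613)]/D = 0.3669 V
V_th = V_2 - V_3 = 0.3669 - 0 = 0.3669 V
Step 2 — R_th: zero the source — replace V1 by a short circuit (node 3 merges into node 0) — and find the resistance seen between A (node 2) and B (node 0).
Reduce the network between node 2 (A) and node 0 (B) by series/parallel combination:
  Rp1 = R1 ‖ R3 (parallel, both between nodes 0 and 1) = 1/(1/2 + 1/130) = 1.97 Ω
  Rs1 = R2 + Rp1 (series, joined only at node 1) = 6200 + 1.97 = 6202 Ω
  Rp2 = R4 ‖ Rs1 (parallel, both between nodes 0 and 2) = 1/(1/240 + 1/6202) = 231.1 Ω
R_th = 231.1 Ω

Final answer: V_th = 0.3669 V, R_th = 231.1 Ω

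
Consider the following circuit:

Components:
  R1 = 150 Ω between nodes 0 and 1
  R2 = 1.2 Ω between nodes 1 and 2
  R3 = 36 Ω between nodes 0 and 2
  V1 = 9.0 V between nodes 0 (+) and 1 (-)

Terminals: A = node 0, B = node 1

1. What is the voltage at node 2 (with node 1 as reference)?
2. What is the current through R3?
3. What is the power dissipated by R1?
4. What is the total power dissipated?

Nodal analysis, taking node 1 as the 0 V reference.
Source V1 fixes V_0 = 9 V.
KCL at each unknown node (sum of currents leaving = 0; resistances in Ω):
  Node 2: (V_2 - 0)/1.2 + (V_2 - 9)/36 = 0
Collecting terms: 0.8611 × V_2 = 0.25  =>  V_2 = 0.2903 V
Part 1:
  Read off the nodal solution: V_2 = 0.2903 V
Part 2:
  I_R3 = (V_0 - V_2)/R3 = (9 - 0.2903)/36 = 0.2419 A
  Magnitude: I_R3 = 0.2419 A
Part 3:
  I_R1 = (V_0 - V_1)/R1 = (9 - 0)/150 = 0.06 A
  P_R1 = I_R1² × R1 = (0.06)² × 150 = 0.54 W
Part 4:
  Power in each resistor, P = (ΔV)²/R:
    P_R1 = (9 - 0)²/150 = 0.54 W
    P_R2 = (0 - 0.2903)²/1.2 = 0.07024 W
    P_R3 = (9 - 0.2903)²/36 = 2.107 W
  P_total = P_R1 + P_R2 + P_R3 = 2.717 W

Final answers:
1. V_2 = 0.2903 V
2. I_R3 = 0.2419 A
3. P_R1 = 0.54 W
4. P_total = 2.717 W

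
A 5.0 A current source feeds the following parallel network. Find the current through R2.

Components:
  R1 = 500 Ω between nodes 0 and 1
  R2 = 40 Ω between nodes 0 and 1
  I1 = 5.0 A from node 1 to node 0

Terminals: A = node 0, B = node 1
All resistors sit directly between nodes 0 and 1, so they are in parallel and share one voltage V; the full source current 5 A splits among them.
1/R_par = 1/500 + 1/40 = 0.027 S  =>  R_par = 37.04 Ω
V = I × R_par = 5 × 37.04 = 185.2 V
I_R2 = V/R2 = 185.2/40 = 4.63 A

Final answer: 4.63 A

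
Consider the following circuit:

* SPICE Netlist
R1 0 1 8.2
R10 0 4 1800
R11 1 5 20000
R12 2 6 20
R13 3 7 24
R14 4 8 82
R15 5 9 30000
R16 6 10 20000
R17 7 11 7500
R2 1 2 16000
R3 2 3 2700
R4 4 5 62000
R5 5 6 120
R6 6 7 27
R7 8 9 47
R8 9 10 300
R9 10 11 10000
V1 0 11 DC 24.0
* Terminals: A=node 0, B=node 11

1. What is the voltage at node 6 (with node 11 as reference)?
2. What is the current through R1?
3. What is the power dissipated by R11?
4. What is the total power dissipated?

Nodal analysis, taking node 11 as the 0 V reference.
Source V1 fixes V_0 = 24 V.
KCL at each unknown node (sum of currents leaving = 0; resistances in Ω):
  Node 1: (V_1 - 24)/8.2 + (V_1 - V_2)/16000 + (V_1 - V_5)/20000 = 0
  Node 2: (V_2 - V_1)/16000 + (V_2 - V_3)/2700 + (V_2 - V_6)/20 = 0
  Node 3: (V_3 - V_2)/2700 + (V_3 - V_7)/24 = 0
  Node 4: (V_4 - V_5)/62000 + (V_4 - 24)/1800 + (V_4 - V_8)/82 = 0
  Node 5: (V_5 - V_4)/62000 + (V_5 - V_6)/120 + (V_5 - V_1)/20000 + (V_5 - V_9)/30000 = 0
  Node 6: (V_6 - V_5)/120 + (V_6 - V_7)/27 + (V_6 - V_2)/20 + (V_6 - V_10)/20000 = 0
  Node 7: (V_7 - V_6)/27 + (V_7 - V_3)/24 + (V_7 - 0)/7500 = 0
  Node 8: (V_8 - V_9)/47 + (V_8 - V_4)/82 = 0
  Node 9: (V_9 - V_8)/47 + (V_9 - V_10)/300 + (V_9 - V_5)/30000 = 0
  Node 10: (V_10 - V_9)/300 + (V_10 - 0)/10000 + (V_10 - V_6)/20000 = 0
Collecting terms (coefficients in siemens):
  0.1221·V_1 - 0.0000625·V_2 - 0.00005·V_5 = 2.927
  0.05043·V_2 - 0.0000625·V_1 - 0.0003704·V_3 - 0.05·V_6 = 0
  0.04204·V_3 - 0.0003704·V_2 - 0.04167·V_7 = 0
  0.01277·V_4 - 0.00001613·V_5 - 0.0122·V_8 = 0.01333
  0.008433·V_5 - 0.00005·V_1 - 0.00001613·V_4 - 0.008333·V_6 - 0.00003333·V_9 = 0
  0.09542·V_6 - 0.05·V_2 - 0.008333·V_5 - 0.03704·V_7 - 0.00005·V_10 = 0
  0.07884·V_7 - 0.04167·V_3 - 0.03704·V_6 = 0
  0.03347·V_8 - 0.0122·V_4 - 0.02128·V_9 = 0
  0.02464·V_9 - 0.00003333·V_5 - 0.02128·V_8 - 0.003333·V_10 = 0
  0.003483·V_10 - 0.00005·V_6 - 0.003333·V_9 = 0
Solving these 10 simultaneous equations (Gaussian elimination) gives:
  V_1 = 23.99 V, V_2 = 13.3 V, V_3 = 13.24 V, V_4 = 19.62 V
  V_5 = 13.39 V, V_6 = 13.29 V, V_7 = 13.24 V, V_8 = 19.43 V
  V_9 = 19.32 V, V_10 = 18.68 V
Part 1:
  Read off the nodal solution: V_6 = 13.29 V
Part 2:
  I_R1 = (V_0 - V_1)/R1 = (24 - 23.99)/8.2 = 0.001198 A
  Magnitude: I_R1 = 0.001198 A
Part 3:
  I_R11 = (V_1 - V_5)/R11 = (23.99 - 13.39)/20000 = 0.0005301 A
  P_R11 = I_R11² × R11 = (0.0005301)² × 20000 = 0.00562 W
Part 4:
  Power in each resistor, P = (ΔV)²/R:
    P_R1 = (24 - 23.99)²/8.2 = 0.00001177 W
    P_R2 = (23.99 - 13.3)²/16000 = 0.00714 W
    P_R3 = (13.3 - 13.24)²/2700 = 0.00000131 W
    P_R4 = (19.62 - 13.39)²/62000 = 0.0006259 W
    P_R5 = (13.39 - 13.29)²/120 = 0.00008231 W
    P_R6 = (13.29 - 13.24)²/27 = 0.00008208 W
    P_R7 = (19.43 - 19.32)²/47 = 0.0002561 W
    P_R8 = (19.32 - 18.68)²/300 = 0.00137 W
    P_R9 = (18.68 - 0)²/10000 = 0.03488 W
    P_R10 = (24 - 19.62)²/1800 = 0.01067 W
    P_R11 = (23.99 - 13.39)²/20000 = 0.00562 W
    P_R12 = (13.3 - 13.29)²/20 = 0.000008347 W
    P_R13 = (13.24 - 13.24)²/24 = 0.00000001164 W
    P_R14 = (19.62 - 19.43)²/82 = 0.0004469 W
    P_R15 = (13.39 - 19.32)²/30000 = 0.001171 W
    P_R16 = (13.29 - 18.68)²/20000 = 0.001451 W
    P_R17 = (13.24 - 0)²/7500 = 0.02338 W
  P_total = P_R1 + P_R2 + P_R3 + P_R4 + P_R5 + P_R6 + P_R7 + P_R8 + P_R9 + P_R10 + P_R11 + P_R12 + P_R13 + P_R14 + P_R15 + P_R16 + P_R17 = 0.08719 W

Final answers:
1. V_6 = 13.29 V
2. I_R1 = 0.001198 A
3. P_R11 = 0.00562 W
4. P_total = 0.08719 W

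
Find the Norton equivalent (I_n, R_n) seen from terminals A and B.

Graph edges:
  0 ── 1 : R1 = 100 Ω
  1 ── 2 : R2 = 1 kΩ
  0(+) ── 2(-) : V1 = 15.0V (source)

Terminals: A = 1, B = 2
Find the Thévenin equivalent first; then I_n = V_th/R_th and R_n = R_th.
Step 1 — V_th is the open-circuit voltage V_A - V_B (nothing connected across the terminals).
Nodal analysis, taking node 2 as the 0 V reference.
Source V1 fixes V_0 = 15 V.
KCL at each unknown node (sum of currents leaving = 0; resistances in Ω):
  Node 1: (V_1 - 15)/100 + (V_1 - 0)/1000 = 0
Collecting terms: 0.011 × V_1 = 0.15  =>  V_1 = 13.64 V
V_th = V_1 - V_2 = 13.64 - 0 = 13.64 V
Step 2 — R_th: zero the source — replace V1 by a short circuit (node 2 merges into node 0) — and find the resistance seen between A (node 1) and B (node 0).
Reduce the network between node 1 (A) and node 0 (B) by series/parallel combination:
  Rp1 = R1 ‖ R2 (parallel, both between nodes 0 and 1) = 1/(1/100 + 1/1000) = 90.91 Ω
R_th = 90.91 Ω
I_n = V_th/R_th = 13.64/90.91 = 0.15 A, and R_n = R_th = 90.91 Ω

Final answer: I_n = 0.15 A, R_n = 90.91 Ω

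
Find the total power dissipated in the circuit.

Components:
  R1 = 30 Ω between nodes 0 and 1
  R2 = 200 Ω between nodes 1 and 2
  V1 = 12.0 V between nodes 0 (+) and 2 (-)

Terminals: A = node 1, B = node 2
Nodal analysis, taking node 2 as the 0 V reference.
Source V1 fixes V_0 = 12 V.
KCL at each unknown node (sum of currents leaving = 0; resistances in Ω):
  Node 1: (V_1 - 12)/30 + (V_1 - 0)/200 = 0
Collecting terms: 0.03833 × V_1 = 0.4  =>  V_1 = 10.43 V
Power in each resistor, P = (ΔV)²/R:
  P_R1 = (12 - 10.43)²/30 = 0.08166 W
  P_R2 = (10.43 - 0)²/200 = 0.5444 W
P_total = P_R1 + P_R2 = 0.6261 W

Final answer: 0.6261 W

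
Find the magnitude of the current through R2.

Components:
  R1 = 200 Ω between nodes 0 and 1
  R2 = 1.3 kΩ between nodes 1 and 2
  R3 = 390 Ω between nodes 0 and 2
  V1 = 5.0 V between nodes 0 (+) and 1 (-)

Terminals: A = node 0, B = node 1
Nodal analysis, taking node 1 as the 0 V reference.
Source V1 fixes V_0 = 5 V.
KCL at each unknown node (sum of currents leaving = 0; resistances in Ω):
  Node 2: (V_2 - 0)/1300 + (V_2 - 5)/390 = 0
Collecting terms: 0.003333 × V_2 = 0.01282  =>  V_2 = 3.846 V
I_R2 = (V_1 - V_2)/R2 = (0 - 3.846)/1300 = -0.002959 A
|I_R2| = 0.002959 A

Final answer: |I_R2| = 0.002959 A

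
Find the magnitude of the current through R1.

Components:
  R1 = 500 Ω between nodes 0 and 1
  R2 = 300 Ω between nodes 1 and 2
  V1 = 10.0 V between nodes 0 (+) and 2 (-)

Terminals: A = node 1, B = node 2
Nodal analysis, taking node 2 as the 0 V reference.
Source V1 fixes V_0 = 10 V.
KCL at each unknown node (sum of currents leaving = 0; resistances in Ω):
  Node 1: (V_1 - 10)/500 + (V_1 - 0)/300 = 0
Collecting terms: 0.005333 × V_1 = 0.02  =>  V_1 = 3.75 V
I_R1 = (V_0 - V_1)/R1 = (10 - 3.75)/500 = 0.0125 A
|I_R1| = 0.0125 A

Final answer: |I_R1| = 0.0125 A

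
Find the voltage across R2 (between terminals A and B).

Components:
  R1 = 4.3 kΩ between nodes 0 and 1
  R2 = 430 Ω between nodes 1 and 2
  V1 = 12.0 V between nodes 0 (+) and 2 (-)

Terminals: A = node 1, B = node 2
R1 and R2 are in series across V1 (node 0 → node 1 → node 2), and the output A–B is taken across R2, so this is a voltage divider.
Series current: I = V1/(R1 + R2) = 12/(4300 + 430) = 12/4730 = 0.002537 A
V_R2 = I × R2 = V1 × R2/(R1 + R2) = 12 × 430/4730 = 1.091 V

Final answer: 1.091 V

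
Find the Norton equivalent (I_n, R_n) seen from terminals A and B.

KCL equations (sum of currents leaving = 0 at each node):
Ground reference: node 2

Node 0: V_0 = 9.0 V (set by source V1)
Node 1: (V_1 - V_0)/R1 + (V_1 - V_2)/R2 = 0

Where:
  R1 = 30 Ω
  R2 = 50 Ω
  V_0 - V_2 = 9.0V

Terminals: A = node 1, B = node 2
Find the Thévenin equivalent first; then I_n = V_th/R_th and R_n = R_th.
Step 1 — V_th is the open-circuit voltage V_A - V_B (nothing connected across the terminals).
Nodal analysis, taking node 2 as the 0 V reference.
Source V1 fixes V_0 = 9 V.
KCL at each unknown node (sum of currents leaving = 0; resistances in Ω):
  Node 1: (V_1 - 9)/30 + (V_1 - 0)/50 = 0
Collecting terms: 0.05333 × V_1 = 0.3  =>  V_1 = 5.625 V
V_th = V_1 - V_2 = 5.625 - 0 = 5.625 V
Step 2 — R_th: zero the source — replace V1 by a short circuit (node 2 merges into node 0) — and find the resistance seen between A (node 1) and B (node 0).
Reduce the network between node 1 (A) and node 0 (B) by series/parallel combination:
  Rp1 = R1 ‖ R2 (parallel, both between nodes 0 and 1) = 1/(1/30 + 1/50) = 18.75 Ω
R_th = 18.75 Ω
I_n = V_th/R_th = 5.625/18.75 = 0.3 A, and R_n = R_th = 18.75 Ω

Final answer: I_n = 0.3 A, R_n = 18.75 Ω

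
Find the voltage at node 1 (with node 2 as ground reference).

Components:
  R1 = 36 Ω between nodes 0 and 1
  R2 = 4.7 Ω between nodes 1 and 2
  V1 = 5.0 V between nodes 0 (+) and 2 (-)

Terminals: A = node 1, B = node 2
Nodal analysis, taking node 2 as the 0 V reference.
Source V1 fixes V_0 = 5 V.
KCL at each unknown node (sum of currents leaving = 0; resistances in Ω):
  Node 1: (V_1 - 5)/36 + (V_1 - 0)/4.7 = 0
Collecting terms: 0.2405 × V_1 = 0.1389  =>  V_1 = 0.5774 V
The requested potential is V_1 = 0.5774 V.

Final answer: V_1 = 0.5774 V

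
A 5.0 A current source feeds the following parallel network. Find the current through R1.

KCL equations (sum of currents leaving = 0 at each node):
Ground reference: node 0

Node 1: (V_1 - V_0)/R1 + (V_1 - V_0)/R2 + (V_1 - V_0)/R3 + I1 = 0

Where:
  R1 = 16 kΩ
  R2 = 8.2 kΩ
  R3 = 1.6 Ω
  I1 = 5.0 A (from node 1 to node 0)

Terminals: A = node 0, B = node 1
All resistors sit directly between nodes 0 and 1, so they are in parallel and share one voltage V; the full source current 5 A splits among them.
1/R_par = 1/16000 + 1/8200 + 1/1.6 = 0.6252 S  =>  R_par = 1.6 Ω
V = I × R_par = 5 × 1.6 = 7.998 V
I_R1 = V/R1 = 7.998/16000 = 0.0004999 A

Final answer: 0.0004999 A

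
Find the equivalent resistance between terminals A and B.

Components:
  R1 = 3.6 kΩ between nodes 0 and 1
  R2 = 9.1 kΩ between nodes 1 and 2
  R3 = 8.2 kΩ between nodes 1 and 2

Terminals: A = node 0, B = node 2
Reduce the network between node 0 (A) and node 2 (B) by series/parallel combination:
  Rp1 = R2 ‖ R3 (parallel, both between nodes 1 and 2) = 1/(1/9100 + 1/8200) = 4313 Ω
  Rs1 = R1 + Rp1 (series, joined only at node 1) = 3600 + 4313 = 7913 Ω
R_eq = 7.913 kΩ

Final answer: 7.913 kΩ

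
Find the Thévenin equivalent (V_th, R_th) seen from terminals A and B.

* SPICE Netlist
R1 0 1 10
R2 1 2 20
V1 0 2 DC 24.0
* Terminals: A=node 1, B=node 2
Step 1 — V_th is the open-circuit voltage V_A - V_B (nothing connected across the terminals).
Nodal analysis, taking node 2 as the 0 V reference.
Source V1 fixes V_0 = 24 V.
KCL at each unknown node (sum of currents leaving = 0; resistances in Ω):
  Node 1: (V_1 - 24)/10 + (V_1 - 0)/20 = 0
Collecting terms: 0.15 × V_1 = 2.4  =>  V_1 = 16 V
V_th = V_1 - V_2 = 16 - 0 = 16 V
Step 2 — R_th: zero the source — replace V1 by a short circuit (node 2 merges into node 0) — and find the resistance seen between A (node 1) and B (node 0).
Reduce the network between node 1 (A) and node 0 (B) by series/parallel combination:
  Rp1 = R1 ‖ R2 (parallel, both between nodes 0 and 1) = 1/(1/10 + 1/20) = 6.667 Ω
R_th = 6.667 Ω

Final answer: V_th = 16 V, R_th = 6.667 Ω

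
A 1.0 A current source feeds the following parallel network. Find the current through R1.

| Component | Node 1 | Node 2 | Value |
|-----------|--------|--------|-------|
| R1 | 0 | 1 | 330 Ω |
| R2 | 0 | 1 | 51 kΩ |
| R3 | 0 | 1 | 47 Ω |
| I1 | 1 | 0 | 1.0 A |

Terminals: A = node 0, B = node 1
All resistors sit directly between nodes 0 and 1, so they are in parallel and share one voltage V; the full source current 1 A splits among them.
1/R_par = 1/330 + 1/51000 + 1/47 = 0.02433 S  =>  R_par = 41.11 Ω
V = I × R_par = 1 × 41.11 = 41.11 V
I_R1 = V/R1 = 41.11/330 = 0.1246 A

Final answer: 0.1246 A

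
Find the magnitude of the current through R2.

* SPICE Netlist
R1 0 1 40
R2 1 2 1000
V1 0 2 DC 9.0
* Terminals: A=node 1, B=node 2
Nodal analysis, taking node 2 as the 0 V reference.
Source V1 fixes V_0 = 9 V.
KCL at each unknown node (sum of currents leaving = 0; resistances in Ω):
  Node 1: (V_1 - 9)/40 + (V_1 - 0)/1000 = 0
Collecting terms: 0.026 × V_1 = 0.225  =>  V_1 = 8.654 V
I_R2 = (V_1 - V_2)/R2 = (8.654 - 0)/1000 = 0.008654 A
|I_R2| = 0.008654 A

Final answer: |I_R2| = 0.008654 A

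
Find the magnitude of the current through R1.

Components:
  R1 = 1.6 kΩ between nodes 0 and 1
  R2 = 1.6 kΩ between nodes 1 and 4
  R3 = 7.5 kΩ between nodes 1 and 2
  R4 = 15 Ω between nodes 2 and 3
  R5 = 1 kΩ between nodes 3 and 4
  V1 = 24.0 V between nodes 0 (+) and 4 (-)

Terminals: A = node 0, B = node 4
Nodal analysis, taking node 4 as the 0 V reference.
Source V1 fixes V_0 = 24 V.
KCL at each unknown node (sum of currents leaving = 0; resistances in Ω):
  Node 1: (V_1 - 24)/1600 + (V_1 - 0)/1600 + (V_1 - V_2)/7500 = 0
  Node 2: (V_2 - V_1)/7500 + (V_2 - V_3)/15 = 0
  Node 3: (V_3 - V_2)/15 + (V_3 - 0)/1000 = 0
Collecting terms (coefficients in siemens):
  0.001383·V_1 - 0.0001333·V_2 = 0.015
  0.0668·V_2 - 0.0001333·V_1 - 0.06667·V_3 = 0
  0.06767·V_3 - 0.06667·V_2 = 0
Solving these 3 simultaneous equations (Gaussian elimination) gives:
  V_1 = 10.97 V, V_2 = 1.308 V, V_3 = 1.288 V
I_R1 = (V_0 - V_1)/R1 = (24 - 10.97)/1600 = 0.008144 A
|I_R1| = 0.008144 A

Final answer: |I_R1| = 0.008144 A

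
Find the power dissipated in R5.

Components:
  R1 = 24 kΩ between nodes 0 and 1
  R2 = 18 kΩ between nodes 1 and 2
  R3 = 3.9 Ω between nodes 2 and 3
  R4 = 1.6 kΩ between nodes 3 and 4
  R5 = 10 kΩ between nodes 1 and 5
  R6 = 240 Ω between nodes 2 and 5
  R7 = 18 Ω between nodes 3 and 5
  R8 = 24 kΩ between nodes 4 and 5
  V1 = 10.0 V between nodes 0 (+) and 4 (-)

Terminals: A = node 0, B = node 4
Nodal analysis, taking node 4 as the 0 V reference.
Source V1 fixes V_0 = 10 V.
KCL at each unknown node (sum of currents leaving = 0; resistances in Ω):
  Node 1: (V_1 - 10)/24000 + (V_1 - V_2)/18000 + (V_1 - V_5)/10000 = 0
  Node 2: (V_2 - V_1)/18000 + (V_2 - V_3)/3.9 + (V_2 - V_5)/240 = 0
  Node 3: (V_3 - V_2)/3.9 + (V_3 - 0)/1600 + (V_3 - V_5)/18 = 0
  Node 5: (V_5 - V_1)/10000 + (V_5 - V_2)/240 + (V_5 - V_3)/18 + (V_5 - 0)/24000 = 0
Collecting terms (coefficients in siemens):
  0.0001972·V_1 - 0.00005556·V_2 - 0.0001·V_5 = 0.0004167
  0.2606·V_2 - 0.00005556·V_1 - 0.2564·V_3 - 0.004167·V_5 = 0
  0.3126·V_3 - 0.2564·V_2 - 0.05556·V_5 = 0
  0.05986·V_5 - 0.0001·V_1 - 0.004167·V_2 - 0.05556·V_3 = 0
Solving these 4 simultaneous equations (Gaussian elimination) gives:
  V_1 = 2.485 V, V_2 = 0.47 V, V_3 = 0.4695 V, V_5 = 0.4726 V
I_R5 = (V_1 - V_5)/R5 = (2.485 - 0.4726)/10000 = 0.0002012 A
P_R5 = I_R5² × R5 = (0.0002012)² × 10000 = 0.0004049 W

Final answer: 0.0004049 W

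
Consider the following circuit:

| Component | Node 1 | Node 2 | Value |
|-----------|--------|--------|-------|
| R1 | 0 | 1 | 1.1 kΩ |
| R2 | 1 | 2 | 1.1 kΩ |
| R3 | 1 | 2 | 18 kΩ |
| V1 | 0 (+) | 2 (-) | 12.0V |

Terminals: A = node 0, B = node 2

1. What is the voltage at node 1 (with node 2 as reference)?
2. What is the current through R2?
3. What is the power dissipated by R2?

Nodal analysis, taking node 2 as the 0 V reference.
Source V1 fixes V_0 = 12 V.
KCL at each unknown node (sum of currents leaving = 0; resistances in Ω):
  Node 1: (V_1 - 12)/1100 + (V_1 - 0)/1100 + (V_1 - 0)/18000 = 0
Collecting terms: 0.001874 × V_1 = 0.01091  =>  V_1 = 5.822 V
Part 1:
  Read off the nodal solution: V_1 = 5.822 V
Part 2:
  I_R2 = (V_1 - V_2)/R2 = (5.822 - 0)/1100 = 0.005293 A
  Magnitude: I_R2 = 0.005293 A
Part 3:
  I_R2 = (V_1 - V_2)/R2 = (5.822 - 0)/1100 = 0.005293 A
  P_R2 = I_R2² × R2 = (0.005293)² × 1100 = 0.03082 W

Final answers:
1. V_1 = 5.822 V
2. I_R2 = 0.005293 A
3. P_R2 = 0.03082 W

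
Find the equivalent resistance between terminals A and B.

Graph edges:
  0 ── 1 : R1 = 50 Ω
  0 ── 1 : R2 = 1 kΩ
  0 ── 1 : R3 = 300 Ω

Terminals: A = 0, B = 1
Reduce the network between node 0 (A) and node 1 (B) by series/parallel combination:
  Rp1 = R1 ‖ R2 ‖ R3 (parallel, all between nodes 0 and 1) = 1/(1/50 + 1/1000 + 1/300) = 41.1 Ω
R_eq = 41.1 Ω

Final answer: 41.1 Ω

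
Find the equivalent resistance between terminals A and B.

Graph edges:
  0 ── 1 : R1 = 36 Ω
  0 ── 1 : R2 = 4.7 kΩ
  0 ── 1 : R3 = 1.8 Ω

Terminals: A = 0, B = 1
Reduce the network between node 0 (A) and node 1 (B) by series/parallel combination:
  Rp1 = R1 ‖ R2 ‖ R3 (parallel, all between nodes 0 and 1) = 1/(1/36 + 1/4700 + 1/1.8) = 1.714 Ω
R_eq = 1.714 Ω

Final answer: 1.714 Ω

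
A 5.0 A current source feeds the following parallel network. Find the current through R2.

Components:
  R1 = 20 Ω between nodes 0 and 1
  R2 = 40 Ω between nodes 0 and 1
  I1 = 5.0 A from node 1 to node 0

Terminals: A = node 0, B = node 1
All resistors sit directly between nodes 0 and 1, so they are in parallel and share one voltage V; the full source current 5 A splits among them.
1/R_par = 1/20 + 1/40 = 0.075 S  =>  R_par = 13.33 Ω
V = I × R_par = 5 × 13.33 = 66.67 V
I_R2 = V/R2 = 66.67/40 = 1.667 A

Final answer: 1.667 A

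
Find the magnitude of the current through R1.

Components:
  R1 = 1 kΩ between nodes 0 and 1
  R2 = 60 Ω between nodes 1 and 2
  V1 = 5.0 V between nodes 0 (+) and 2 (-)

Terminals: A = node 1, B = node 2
Nodal analysis, taking node 2 as the 0 V reference.
Source V1 fixes V_0 = 5 V.
KCL at each unknown node (sum of currents leaving = 0; resistances in Ω):
  Node 1: (V_1 - 5)/1000 + (V_1 - 0)/60 = 0
Collecting terms: 0.01767 × V_1 = 0.005  =>  V_1 = 0.283 V
I_R1 = (V_0 - V_1)/R1 = (5 - 0.283)/1000 = 0.004717 A
|I_R1| = 0.004717 A

Final answer: |I_R1| = 0.004717 A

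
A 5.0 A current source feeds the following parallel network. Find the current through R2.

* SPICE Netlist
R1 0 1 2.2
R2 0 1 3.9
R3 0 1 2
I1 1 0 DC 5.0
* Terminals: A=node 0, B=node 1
All resistors sit directly between nodes 0 and 1, so they are in parallel and share one voltage V; the full source current 5 A splits among them.
1/R_par = 1/2.2 + 1/3.9 + 1/2 = 1.211 S  =>  R_par = 0.8258 Ω
V = I × R_par = 5 × 0.8258 = 4.129 V
I_R2 = V/R2 = 4.129/3.9 = 1.059 A

Final answer: 1.059 A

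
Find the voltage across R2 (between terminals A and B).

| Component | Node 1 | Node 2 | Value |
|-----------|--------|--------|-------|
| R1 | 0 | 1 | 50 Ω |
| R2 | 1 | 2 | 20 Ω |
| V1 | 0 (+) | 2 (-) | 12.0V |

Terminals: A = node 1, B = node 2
R1 and R2 are in series across V1 (node 0 → node 1 → node 2), and the output A–B is taken across R2, so this is a voltage divider.
Series current: I = V1/(R1 + R2) = 12/(50 + 20) = 12/70 = 0.1714 A
V_R2 = I × R2 = V1 × R2/(R1 + R2) = 12 × 20/70 = 3.429 V

Final answer: 3.429 V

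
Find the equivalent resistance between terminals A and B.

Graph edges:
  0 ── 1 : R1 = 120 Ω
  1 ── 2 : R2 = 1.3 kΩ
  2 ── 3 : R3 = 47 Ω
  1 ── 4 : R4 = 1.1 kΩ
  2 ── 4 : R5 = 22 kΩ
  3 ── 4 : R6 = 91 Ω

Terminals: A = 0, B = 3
The network is not a plain series/parallel combination. Inject a 1 A test current into terminal A (node 0) and return it from terminal B (node 3); then R_eq = V_A / (1 A).
Nodal analysis, taking node 3 as the 0 V reference.
Current source I_test pushes 1 A into node 0 and draws it out of node 3.
KCL at each unknown node (sum of currents leaving = 0; resistances in Ω):
  Node 0: (V_0 - V_1)/120 - 1 = 0
  Node 1: (V_1 - V_0)/120 + (V_1 - V_2)/1300 + (V_1 - V_4)/1100 = 0
  Node 2: (V_2 - V_1)/1300 + (V_2 - 0)/47 + (V_2 - V_4)/22000 = 0
  Node 4: (V_4 - V_1)/1100 + (V_4 - V_2)/22000 + (V_4 - 0)/91 = 0
Collecting terms (coefficients in siemens):
  0.008333·V_0 - 0.008333·V_1 = 1
  0.01001·V_1 - 0.008333·V_0 - 0.0007692·V_2 - 0.0009091·V_4 = 0
  0.02209·V_2 - 0.0007692·V_1 - 0.00004545·V_4 = 0
  0.01194·V_4 - 0.0009091·V_1 - 0.00004545·V_2 = 0
Solving these 4 simultaneous equations (Gaussian elimination) gives:
  V_0 = 752.1 V, V_1 = 632.1 V, V_2 = 22.11 V, V_4 = 48.19 V
R_eq = V_0 / 1 A = 752.1 Ω

Final answer: 752.1 Ω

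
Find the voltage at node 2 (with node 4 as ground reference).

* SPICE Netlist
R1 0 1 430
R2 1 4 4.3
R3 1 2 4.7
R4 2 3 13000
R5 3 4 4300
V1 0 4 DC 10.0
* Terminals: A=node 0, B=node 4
Nodal analysis, taking node 4 as the 0 V reference.
Source V1 fixes V_0 = 10 V.
KCL at each unknown node (sum of currents leaving = 0; resistances in Ω):
  Node 1: (V_1 - 10)/430 + (V_1 - 0)/4.3 + (V_1 - V_2)/4.7 = 0
  Node 2: (V_2 - V_1)/4.7 + (V_2 - V_3)/13000 = 0
  Node 3: (V_3 - V_2)/13000 + (V_3 - 0)/4300 = 0
Collecting terms (coefficients in siemens):
  0.4476·V_1 - 0.2128·V_2 = 0.02326
  0.2128·V_2 - 0.2128·V_1 - 0.00007692·V_3 = 0
  0.0003095·V_3 - 0.00007692·V_2 = 0
Solving these 3 simultaneous equations (Gaussian elimination) gives:
  V_1 = 0.09899 V, V_2 = 0.09896 V, V_3 = 0.0246 V
The requested potential is V_2 = 0.09896 V.

Final answer: V_2 = 0.09896 V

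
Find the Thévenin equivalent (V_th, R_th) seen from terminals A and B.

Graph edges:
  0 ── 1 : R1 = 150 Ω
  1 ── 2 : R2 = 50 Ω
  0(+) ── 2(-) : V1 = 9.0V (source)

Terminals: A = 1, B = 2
Step 1 — V_th is the open-circuit voltage V_A - V_B (nothing connected across the terminals).
Nodal analysis, taking node 2 as the 0 V reference.
Source V1 fixes V_0 = 9 V.
KCL at each unknown node (sum of currents leaving = 0; resistances in Ω):
  Node 1: (V_1 - 9)/150 + (V_1 - 0)/50 = 0
Collecting terms: 0.02667 × V_1 = 0.06  =>  V_1 = 2.25 V
V_th = V_1 - V_2 = 2.25 - 0 = 2.25 V
Step 2 — R_th: zero the source — replace V1 by a short circuit (node 2 merges into node 0) — and find the resistance seen between A (node 1) and B (node 0).
Reduce the network between node 1 (A) and node 0 (B) by series/parallel combination:
  Rp1 = R1 ‖ R2 (parallel, both between nodes 0 and 1) = 1/(1/150 + 1/50) = 37.5 Ω
R_th = 37.5 Ω

Final answer: V_th = 2.25 V, R_th = 37.5 Ω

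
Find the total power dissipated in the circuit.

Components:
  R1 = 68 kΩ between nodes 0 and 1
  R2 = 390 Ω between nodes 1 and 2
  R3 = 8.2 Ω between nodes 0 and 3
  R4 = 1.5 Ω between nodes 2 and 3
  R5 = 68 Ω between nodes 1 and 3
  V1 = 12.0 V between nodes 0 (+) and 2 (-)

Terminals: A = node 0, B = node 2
Nodal analysis, taking node 2 as the 0 V reference.
Source V1 fixes V_0 = 12 V.
KCL at each unknown node (sum of currents leaving = 0; resistances in Ω):
  Node 1: (V_1 - 12)/68000 + (V_1 - 0)/390 + (V_1 - V_3)/68 = 0
  Node 3: (V_3 - 12)/8.2 + (V_3 - 0)/1.5 + (V_3 - V_1)/68 = 0
Collecting terms (coefficients in siemens):
  0.01728·V_1 - 0.01471·V_3 = 0.0001765
  0.8033·V_3 - 0.01471·V_1 = 1.463
Determinant D = (0.01728)(0.8033) - (-0.01471)(-0.01471) = 0.01367
V_1 = [(0.0001765)(0.8033) - (-0.01471)(1.463)]/D = 1.585 V
V_3 = [(0.01728)(1.463) - (0.0001765)(-0.01471)]/D = 1.851 V
Power in each resistor, P = (ΔV)²/R:
  P_R1 = (12 - 1.585)²/68000 = 0.001595 W
  P_R2 = (1.585 - 0)²/390 = 0.00644 W
  P_R3 = (12 - 1.851)²/8.2 = 12.56 W
  P_R4 = (0 - 1.851)²/1.5 = 2.283 W
  P_R5 = (1.585 - 1.851)²/68 = 0.00104 W
P_total = P_R1 + P_R2 + P_R3 + P_R4 + P_R5 = 14.85 W

Final answer: 14.85 W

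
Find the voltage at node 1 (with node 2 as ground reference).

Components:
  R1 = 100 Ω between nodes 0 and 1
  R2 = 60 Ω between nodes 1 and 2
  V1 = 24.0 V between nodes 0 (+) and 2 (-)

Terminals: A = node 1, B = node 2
Nodal analysis, taking node 2 as the 0 V reference.
Source V1 fixes V_0 = 24 V.
KCL at each unknown node (sum of currents leaving = 0; resistances in Ω):
  Node 1: (V_1 - 24)/100 + (V_1 - 0)/60 = 0
Collecting terms: 0.02667 × V_1 = 0.24  =>  V_1 = 9 V
The requested potential is V_1 = 9 V.

Final answer: V_1 = 9 V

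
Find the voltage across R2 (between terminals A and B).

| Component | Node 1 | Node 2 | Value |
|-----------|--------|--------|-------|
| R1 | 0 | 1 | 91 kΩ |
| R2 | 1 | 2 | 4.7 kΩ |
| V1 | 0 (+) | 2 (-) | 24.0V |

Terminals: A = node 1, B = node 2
R1 and R2 are in series across V1 (node 0 → node 1 → node 2), and the output A–B is taken across R2, so this is a voltage divider.
Series current: I = V1/(R1 + R2) = 24/(91000 + 4700) = 24/95700 = 0.0002508 A
V_R2 = I × R2 = V1 × R2/(R1 + R2) = 24 × 4700/95700 = 1.179 V

Final answer: 1.179 V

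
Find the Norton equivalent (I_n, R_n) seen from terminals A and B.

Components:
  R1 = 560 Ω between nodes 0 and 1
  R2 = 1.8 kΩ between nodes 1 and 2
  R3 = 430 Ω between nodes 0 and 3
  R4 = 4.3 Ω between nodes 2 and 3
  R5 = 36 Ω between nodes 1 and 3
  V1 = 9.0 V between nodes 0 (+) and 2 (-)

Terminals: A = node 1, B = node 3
Find the Thévenin equivalent first; then I_n = V_th/R_th and R_n = R_th.
Step 1 — V_th is the open-circuit voltage V_A - V_B (nothing connected across the terminals).
Nodal analysis, taking node 2 as the 0 V reference.
Source V1 fixes V_0 = 9 V.
KCL at each unknown node (sum of currents leaving = 0; resistances in Ω):
  Node 1: (V_1 - 9)/560 + (V_1 - 0)/1800 + (V_1 - V_3)/36 = 0
  Node 3: (V_3 - 9)/430 + (V_3 - 0)/4.3 + (V_3 - V_1)/36 = 0
Collecting terms (coefficients in siemens):
  0.03012·V_1 - 0.02778·V_3 = 0.01607
  0.2627·V_3 - 0.02778·V_1 = 0.02093
Determinant D = (0.03012)(0.2627) - (-0.02778)(-0.02778) = 0.00714
V_1 = [(0.01607)(0.2627) - (-0.02778)(0.02093)]/D = 0.6727 V
V_3 = [(0.03012)(0.02093) - (0.01607)(-0.02778)]/D = 0.1508 V
V_th = V_1 - V_3 = 0.6727 - 0.1508 = 0.5219 V
Step 2 — R_th: zero the source — replace V1 by a short circuit (node 2 merges into node 0) — and find the resistance seen between A (node 1) and B (node 3).
Reduce the network between node 1 (A) and node 3 (B) by series/parallel combination:
  Rp1 = R1 ‖ R2 (parallel, both between nodes 0 and 1) = 1/(1/560 + 1/1800) = 427.1 Ω
  Rp2 = R3 ‖ R4 (parallel, both between nodes 0 and 3) = 1/(1/430 + 1/4.3) = 4.257 Ω
  Rs1 = Rp1 + Rp2 (series, joined only at node 0) = 427.1 + 4.257 = 431.4 Ω
  Rp3 = R5 ‖ Rs1 (parallel, both between nodes 1 and 3) = 1/(1/36 + 1/431.4) = 33.23 Ω
R_th = 33.23 Ω
I_n = V_th/R_th = 0.5219/33.23 = 0.01571 A, and R_n = R_th = 33.23 Ω

Final answer: I_n = 0.01571 A, R_n = 33.23 Ω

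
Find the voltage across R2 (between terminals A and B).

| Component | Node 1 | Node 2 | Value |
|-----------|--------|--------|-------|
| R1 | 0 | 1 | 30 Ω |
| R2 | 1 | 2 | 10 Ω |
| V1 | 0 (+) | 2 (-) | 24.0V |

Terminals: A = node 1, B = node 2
R1 and R2 are in series across V1 (node 0 → node 1 → node 2), and the output A–B is taken across R2, so this is a voltage divider.
Series current: I = V1/(R1 + R2) = 24/(30 + 10) = 24/40 = 0.6 A
V_R2 = I × R2 = V1 × R2/(R1 + R2) = 24 × 10/40 = 6 V

Final answer: 6 V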